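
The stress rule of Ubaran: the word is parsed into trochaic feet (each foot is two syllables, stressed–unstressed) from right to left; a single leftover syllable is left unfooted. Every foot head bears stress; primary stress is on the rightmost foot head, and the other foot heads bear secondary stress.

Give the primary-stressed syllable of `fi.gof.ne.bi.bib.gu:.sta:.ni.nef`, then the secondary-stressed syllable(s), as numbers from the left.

primary 8, secondary 2, 4, 6

Parse right to left into trochaic (ˈσσ) feet: fi (ˈgof.ne) (ˈbi.bib) (ˈgu:.sta:) (ˈni.nef). Syllable 1 is left unfooted.
Foot heads (stressed positions): 2, 4, 6, 8.
End Rule Rightmost: primary stress on the rightmost head = syllable 8.
Secondary stress on 2, 4, 6: fi.ˌgof.ne.ˌbi.bib.ˌgu:.sta:.ˈni.nef.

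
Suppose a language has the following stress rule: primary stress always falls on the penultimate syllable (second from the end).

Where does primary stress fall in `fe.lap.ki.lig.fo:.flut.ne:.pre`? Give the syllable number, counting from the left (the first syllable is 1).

The word has 8 syllables; the penultimate syllable (second from the end) is syllable 7 (ne:).
Primary stress: syllable 7 → fe.lap.ki.lig.fo:.flut.ˈne:.pre.

7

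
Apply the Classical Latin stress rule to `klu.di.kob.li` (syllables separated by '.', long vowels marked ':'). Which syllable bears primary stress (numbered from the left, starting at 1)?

Classical Latin: stress the penult if heavy (long vowel or closed), else the antepenult.
Weights: 2 di L, 3 kob H, 4 li L.
The penult (syllable 3, kob) is heavy, so it takes stress.
Stress on syllable 3: klu.di.ˈkob.li.

3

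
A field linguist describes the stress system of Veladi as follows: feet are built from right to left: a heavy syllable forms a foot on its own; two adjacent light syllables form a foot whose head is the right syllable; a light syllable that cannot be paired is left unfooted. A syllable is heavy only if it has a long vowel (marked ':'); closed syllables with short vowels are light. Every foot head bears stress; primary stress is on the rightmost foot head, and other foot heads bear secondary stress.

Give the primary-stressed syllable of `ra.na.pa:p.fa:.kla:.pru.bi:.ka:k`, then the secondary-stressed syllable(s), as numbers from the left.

primary 8, secondary 2, 3, 4, 5, 7

Weights: 1 ra L, 2 na L, 3 pa:p H, 4 fa: H, 5 kla: H, 6 pru L, 7 bi: H, 8 ka:k H.
Parse right to left (heavy = foot alone; LL = one foot; stranded L unfooted): (ra.ˈna) (ˈpa:p) (ˈfa:) (ˈkla:) pru (ˈbi:) (ˈka:k).
Foot heads: 2, 3, 4, 5, 7, 8.
Primary stress on the rightmost head = syllable 8.
Secondary stress on 2, 3, 4, 5, 7: ra.ˌna.ˌpa:p.ˌfa:.ˌkla:.pru.ˌbi:.ˈka:k.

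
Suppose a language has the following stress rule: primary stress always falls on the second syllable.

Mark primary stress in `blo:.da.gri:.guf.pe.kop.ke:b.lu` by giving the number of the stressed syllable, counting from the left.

The word has 8 syllables; the second syllable is syllable 2 (da).
Primary stress: syllable 2 → blo:.ˈda.gri:.guf.pe.kop.ke:b.lu.

2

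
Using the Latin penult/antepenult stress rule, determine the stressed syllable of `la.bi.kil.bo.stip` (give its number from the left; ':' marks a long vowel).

3

Classical Latin: stress the penult if heavy (long vowel or closed), else the antepenult.
Weights: 3 kil H, 4 bo L, 5 stip H.
The penult (syllable 4, bo) is light, so stress falls on the antepenult (syllable 3, kil).
Stress on syllable 3: la.bi.ˈkil.bo.stip.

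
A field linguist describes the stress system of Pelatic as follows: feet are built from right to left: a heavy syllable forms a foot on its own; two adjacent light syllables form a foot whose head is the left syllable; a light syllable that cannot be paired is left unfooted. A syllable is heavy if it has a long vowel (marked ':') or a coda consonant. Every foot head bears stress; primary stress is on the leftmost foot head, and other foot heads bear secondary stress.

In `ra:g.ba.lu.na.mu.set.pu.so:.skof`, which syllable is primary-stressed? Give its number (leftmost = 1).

1

Weights: 1 ra:g H, 2 ba L, 3 lu L, 4 na L, 5 mu L, 6 set H, 7 pu L, 8 so: H, 9 skof H.
Parse right to left (heavy = foot alone; LL = one foot; stranded L unfooted): (ˈra:g) (ˈba.lu) (ˈna.mu) (ˈset) pu (ˈso:) (ˈskof).
Foot heads: 1, 2, 4, 6, 8, 9.
Primary stress on the leftmost head = syllable 1.
Primary stress: syllable 1 → ˈra:g.ba.lu.na.mu.set.pu.so:.skof.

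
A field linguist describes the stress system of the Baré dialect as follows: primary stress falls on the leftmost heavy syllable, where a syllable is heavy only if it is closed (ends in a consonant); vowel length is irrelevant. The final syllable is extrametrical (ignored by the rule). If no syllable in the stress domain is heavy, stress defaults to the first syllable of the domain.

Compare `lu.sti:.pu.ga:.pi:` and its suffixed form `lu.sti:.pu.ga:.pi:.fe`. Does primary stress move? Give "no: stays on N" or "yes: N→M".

Base `lu.sti:.pu.ga:.pi:` (5 syllables):
  The final syllable (5, pi:) is extrametrical; the stress domain is syllables 1–4.
  Weights: 1 lu L, 2 sti: L, 3 pu L, 4 ga: L.
  No heavy syllable in the domain; default to the first syllable of the domain = syllable 1.
  → primary stress on syllable 1.
Suffixed `lu.sti:.pu.ga:.pi:.fe` (6 syllables):
  The final syllable (6, fe) is extrametrical; the stress domain is syllables 1–5.
  Weights: 1 lu L, 2 sti: L, 3 pu L, 4 ga: L, 5 pi: L.
  No heavy syllable in the domain; default to the first syllable of the domain = syllable 1.
  → primary stress on syllable 1.

no: stays on 1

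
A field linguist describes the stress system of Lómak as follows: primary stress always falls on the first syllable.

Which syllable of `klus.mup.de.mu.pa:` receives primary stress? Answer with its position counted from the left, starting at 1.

1

The word has 5 syllables; the first syllable is syllable 1 (klus).
Primary stress: syllable 1 → ˈklus.mup.de.mu.pa:.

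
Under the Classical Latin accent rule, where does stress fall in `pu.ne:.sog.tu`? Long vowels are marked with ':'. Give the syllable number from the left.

Classical Latin: stress the penult if heavy (long vowel or closed), else the antepenult.
Weights: 2 ne: H, 3 sog H, 4 tu L.
The penult (syllable 3, sog) is heavy, so it takes stress.
Stress on syllable 3: pu.ne:.ˈsog.tu.

3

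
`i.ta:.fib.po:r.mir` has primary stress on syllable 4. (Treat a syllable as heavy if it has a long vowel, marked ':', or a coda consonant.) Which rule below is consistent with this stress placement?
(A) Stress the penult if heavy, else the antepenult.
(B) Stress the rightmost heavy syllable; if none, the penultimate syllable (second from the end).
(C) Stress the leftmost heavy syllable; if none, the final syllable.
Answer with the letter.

A

Rule A → syllable 4 ✓.
Rule B → syllable 5 (observed: 4).
Rule C → syllable 2 (observed: 4).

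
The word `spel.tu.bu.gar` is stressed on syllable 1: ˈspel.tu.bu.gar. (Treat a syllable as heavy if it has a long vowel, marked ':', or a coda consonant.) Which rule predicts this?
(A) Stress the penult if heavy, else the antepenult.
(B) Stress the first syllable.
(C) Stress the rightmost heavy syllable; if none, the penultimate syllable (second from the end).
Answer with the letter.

Rule A → syllable 2 (observed: 1).
Rule B → syllable 1 ✓.
Rule C → syllable 4 (observed: 1).

B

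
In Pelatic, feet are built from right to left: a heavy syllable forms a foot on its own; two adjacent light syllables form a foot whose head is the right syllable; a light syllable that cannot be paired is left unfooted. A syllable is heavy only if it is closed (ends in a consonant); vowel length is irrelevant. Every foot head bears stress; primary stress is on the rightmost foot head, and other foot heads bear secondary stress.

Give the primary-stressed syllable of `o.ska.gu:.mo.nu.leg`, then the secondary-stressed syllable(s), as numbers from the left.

primary 6, secondary 3, 5

Weights: 1 o L, 2 ska L, 3 gu: L, 4 mo L, 5 nu L, 6 leg H.
Parse right to left (heavy = foot alone; LL = one foot; stranded L unfooted): o (ska.ˈgu:) (mo.ˈnu) (ˈleg).
Foot heads: 3, 5, 6.
Primary stress on the rightmost head = syllable 6.
Secondary stress on 3, 5: o.ska.ˌgu:.mo.ˌnu.ˈleg.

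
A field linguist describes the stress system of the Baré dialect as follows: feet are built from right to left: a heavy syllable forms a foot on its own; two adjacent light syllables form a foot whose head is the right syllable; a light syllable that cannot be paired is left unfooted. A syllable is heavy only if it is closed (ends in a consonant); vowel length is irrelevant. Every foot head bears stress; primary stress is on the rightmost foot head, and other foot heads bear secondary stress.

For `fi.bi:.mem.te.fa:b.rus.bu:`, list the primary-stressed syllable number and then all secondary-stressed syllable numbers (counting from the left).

Weights: 1 fi L, 2 bi: L, 3 mem H, 4 te L, 5 fa:b H, 6 rus H, 7 bu: L.
Parse right to left (heavy = foot alone; LL = one foot; stranded L unfooted): (fi.ˈbi:) (ˈmem) te (ˈfa:b) (ˈrus) bu:.
Foot heads: 2, 3, 5, 6.
Primary stress on the rightmost head = syllable 6.
Secondary stress on 2, 3, 5: fi.ˌbi:.ˌmem.te.ˌfa:b.ˈrus.bu:.

primary 6, secondary 2, 3, 5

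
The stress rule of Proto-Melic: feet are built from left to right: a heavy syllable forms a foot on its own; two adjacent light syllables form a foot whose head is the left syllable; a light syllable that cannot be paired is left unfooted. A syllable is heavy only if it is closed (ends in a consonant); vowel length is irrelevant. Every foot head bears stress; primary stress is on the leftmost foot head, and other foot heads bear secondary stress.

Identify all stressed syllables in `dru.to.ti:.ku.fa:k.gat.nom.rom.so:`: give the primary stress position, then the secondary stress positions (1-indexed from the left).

primary 1, secondary 3, 5, 6, 7, 8

Weights: 1 dru L, 2 to L, 3 ti: L, 4 ku L, 5 fa:k H, 6 gat H, 7 nom H, 8 rom H, 9 so: L.
Parse left to right (heavy = foot alone; LL = one foot; stranded L unfooted): (ˈdru.to) (ˈti:.ku) (ˈfa:k) (ˈgat) (ˈnom) (ˈrom) so:.
Foot heads: 1, 3, 5, 6, 7, 8.
Primary stress on the leftmost head = syllable 1.
Secondary stress on 3, 5, 6, 7, 8: ˈdru.to.ˌti:.ku.ˌfa:k.ˌgat.ˌnom.ˌrom.so:.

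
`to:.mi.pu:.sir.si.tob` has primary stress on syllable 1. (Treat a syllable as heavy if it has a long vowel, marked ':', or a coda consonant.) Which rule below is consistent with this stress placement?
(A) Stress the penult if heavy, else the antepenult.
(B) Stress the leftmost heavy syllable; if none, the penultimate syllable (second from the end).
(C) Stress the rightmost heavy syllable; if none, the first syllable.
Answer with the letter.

Rule A → syllable 4 (observed: 1).
Rule B → syllable 1 ✓.
Rule C → syllable 6 (observed: 1).

B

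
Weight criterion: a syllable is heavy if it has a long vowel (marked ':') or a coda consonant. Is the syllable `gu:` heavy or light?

heavy

`gu:`: long vowel, open (no coda). Long vowel → heavy.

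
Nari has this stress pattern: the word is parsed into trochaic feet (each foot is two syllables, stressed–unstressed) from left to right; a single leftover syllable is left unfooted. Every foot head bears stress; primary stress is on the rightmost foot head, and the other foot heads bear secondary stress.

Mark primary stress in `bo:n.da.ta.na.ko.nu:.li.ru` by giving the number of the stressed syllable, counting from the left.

Parse left to right into trochaic (ˈσσ) feet: (ˈbo:n.da) (ˈta.na) (ˈko.nu:) (ˈli.ru).
Foot heads (stressed positions): 1, 3, 5, 7.
End Rule Rightmost: primary stress on the rightmost head = syllable 7.
Primary stress: syllable 7 → bo:n.da.ta.na.ko.nu:.ˈli.ru.

7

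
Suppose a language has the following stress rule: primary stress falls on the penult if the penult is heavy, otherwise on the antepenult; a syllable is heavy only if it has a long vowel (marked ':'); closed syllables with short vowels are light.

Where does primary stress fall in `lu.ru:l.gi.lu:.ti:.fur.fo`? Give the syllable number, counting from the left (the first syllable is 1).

5

Weights: 5 ti: H, 6 fur L, 7 fo L.
The penult (syllable 6, fur) is light, so stress falls on the antepenult (syllable 5, ti:).
Primary stress: syllable 5 → lu.ru:l.gi.lu:.ˈti:.fur.fo.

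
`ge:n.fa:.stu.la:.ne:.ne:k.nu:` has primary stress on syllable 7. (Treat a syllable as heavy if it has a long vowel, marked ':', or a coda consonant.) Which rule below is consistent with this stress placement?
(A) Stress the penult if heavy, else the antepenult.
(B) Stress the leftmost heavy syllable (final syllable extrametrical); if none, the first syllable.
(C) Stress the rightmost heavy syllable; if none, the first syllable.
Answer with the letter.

Rule A → syllable 6 (observed: 7).
Rule B → syllable 1 (observed: 7).
Rule C → syllable 7 ✓.

C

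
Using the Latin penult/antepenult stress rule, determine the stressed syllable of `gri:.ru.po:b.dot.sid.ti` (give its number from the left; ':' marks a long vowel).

5

Classical Latin: stress the penult if heavy (long vowel or closed), else the antepenult.
Weights: 4 dot H, 5 sid H, 6 ti L.
The penult (syllable 5, sid) is heavy, so it takes stress.
Stress on syllable 5: gri:.ru.po:b.dot.ˈsid.ti.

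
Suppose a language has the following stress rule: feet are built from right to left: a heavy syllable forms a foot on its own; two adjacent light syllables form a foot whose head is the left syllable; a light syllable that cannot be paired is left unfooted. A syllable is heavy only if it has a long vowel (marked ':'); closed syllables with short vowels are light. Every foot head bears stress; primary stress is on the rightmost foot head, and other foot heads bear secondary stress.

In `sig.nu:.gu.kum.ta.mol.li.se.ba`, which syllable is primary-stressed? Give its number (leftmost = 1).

8

Weights: 1 sig L, 2 nu: H, 3 gu L, 4 kum L, 5 ta L, 6 mol L, 7 li L, 8 se L, 9 ba L.
Parse right to left (heavy = foot alone; LL = one foot; stranded L unfooted): sig (ˈnu:) gu (ˈkum.ta) (ˈmol.li) (ˈse.ba).
Foot heads: 2, 4, 6, 8.
Primary stress on the rightmost head = syllable 8.
Primary stress: syllable 8 → sig.nu:.gu.kum.ta.mol.li.ˈse.ba.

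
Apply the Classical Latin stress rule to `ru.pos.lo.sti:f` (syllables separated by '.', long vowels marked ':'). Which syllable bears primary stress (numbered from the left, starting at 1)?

2

Classical Latin: stress the penult if heavy (long vowel or closed), else the antepenult.
Weights: 2 pos H, 3 lo L, 4 sti:f H.
The penult (syllable 3, lo) is light, so stress falls on the antepenult (syllable 2, pos).
Stress on syllable 2: ru.ˈpos.lo.sti:f.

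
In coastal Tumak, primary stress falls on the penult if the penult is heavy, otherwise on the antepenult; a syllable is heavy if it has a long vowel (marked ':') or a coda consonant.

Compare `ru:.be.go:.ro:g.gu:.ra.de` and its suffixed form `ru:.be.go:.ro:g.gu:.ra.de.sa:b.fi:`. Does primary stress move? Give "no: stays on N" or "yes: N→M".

Base `ru:.be.go:.ro:g.gu:.ra.de` (7 syllables):
  Weights: 5 gu: H, 6 ra L, 7 de L.
  The penult (syllable 6, ra) is light, so stress falls on the antepenult (syllable 5, gu:).
  → primary stress on syllable 5.
Suffixed `ru:.be.go:.ro:g.gu:.ra.de.sa:b.fi:` (9 syllables):
  Weights: 7 de L, 8 sa:b H, 9 fi: H.
  The penult (syllable 8, sa:b) is heavy, so it takes stress.
  → primary stress on syllable 8.

yes: 5→8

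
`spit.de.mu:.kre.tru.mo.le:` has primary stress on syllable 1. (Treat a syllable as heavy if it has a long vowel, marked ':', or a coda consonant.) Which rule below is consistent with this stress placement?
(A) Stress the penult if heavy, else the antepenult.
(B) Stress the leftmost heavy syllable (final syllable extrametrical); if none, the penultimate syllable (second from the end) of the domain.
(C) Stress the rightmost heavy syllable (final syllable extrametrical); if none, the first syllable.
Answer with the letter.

Rule A → syllable 5 (observed: 1).
Rule B → syllable 1 ✓.
Rule C → syllable 3 (observed: 1).

B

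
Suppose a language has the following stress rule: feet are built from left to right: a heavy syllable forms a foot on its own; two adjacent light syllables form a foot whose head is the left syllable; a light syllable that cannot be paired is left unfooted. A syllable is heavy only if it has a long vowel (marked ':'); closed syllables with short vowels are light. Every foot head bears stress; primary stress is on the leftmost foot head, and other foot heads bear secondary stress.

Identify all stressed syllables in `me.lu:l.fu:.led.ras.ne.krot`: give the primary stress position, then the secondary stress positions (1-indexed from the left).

primary 2, secondary 3, 4, 6

Weights: 1 me L, 2 lu:l H, 3 fu: H, 4 led L, 5 ras L, 6 ne L, 7 krot L.
Parse left to right (heavy = foot alone; LL = one foot; stranded L unfooted): me (ˈlu:l) (ˈfu:) (ˈled.ras) (ˈne.krot).
Foot heads: 2, 3, 4, 6.
Primary stress on the leftmost head = syllable 2.
Secondary stress on 3, 4, 6: me.ˈlu:l.ˌfu:.ˌled.ras.ˌne.krot.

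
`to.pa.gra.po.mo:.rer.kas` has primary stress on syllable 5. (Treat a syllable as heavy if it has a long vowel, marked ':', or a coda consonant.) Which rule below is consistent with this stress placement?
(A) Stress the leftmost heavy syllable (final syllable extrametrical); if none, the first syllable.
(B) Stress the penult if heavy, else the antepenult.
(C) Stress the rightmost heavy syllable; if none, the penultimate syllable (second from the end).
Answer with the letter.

A

Rule A → syllable 5 ✓.
Rule B → syllable 6 (observed: 5).
Rule C → syllable 7 (observed: 5).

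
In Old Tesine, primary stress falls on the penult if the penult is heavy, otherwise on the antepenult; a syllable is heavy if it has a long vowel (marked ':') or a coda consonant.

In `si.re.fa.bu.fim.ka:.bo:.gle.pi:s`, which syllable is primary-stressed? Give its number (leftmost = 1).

Weights: 7 bo: H, 8 gle L, 9 pi:s H.
The penult (syllable 8, gle) is light, so stress falls on the antepenult (syllable 7, bo:).
Primary stress: syllable 7 → si.re.fa.bu.fim.ka:.ˈbo:.gle.pi:s.

7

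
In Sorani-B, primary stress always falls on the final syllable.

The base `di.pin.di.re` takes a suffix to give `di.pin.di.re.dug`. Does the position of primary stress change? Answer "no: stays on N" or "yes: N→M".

Base `di.pin.di.re` (4 syllables):
  The word has 4 syllables; the final syllable is syllable 4 (re).
  → primary stress on syllable 4.
Suffixed `di.pin.di.re.dug` (5 syllables):
  The word has 5 syllables; the final syllable is syllable 5 (dug).
  → primary stress on syllable 5.

yes: 4→5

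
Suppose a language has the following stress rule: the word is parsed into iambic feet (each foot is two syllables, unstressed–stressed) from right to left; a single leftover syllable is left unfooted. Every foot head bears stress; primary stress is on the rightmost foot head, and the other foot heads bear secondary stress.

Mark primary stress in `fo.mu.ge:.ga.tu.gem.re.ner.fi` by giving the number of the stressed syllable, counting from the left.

Parse right to left into iambic (σˈσ) feet: fo (mu.ˈge:) (ga.ˈtu) (gem.ˈre) (ner.ˈfi). Syllable 1 is left unfooted.
Foot heads (stressed positions): 3, 5, 7, 9.
End Rule Rightmost: primary stress on the rightmost head = syllable 9.
Primary stress: syllable 9 → fo.mu.ge:.ga.tu.gem.re.ner.ˈfi.

9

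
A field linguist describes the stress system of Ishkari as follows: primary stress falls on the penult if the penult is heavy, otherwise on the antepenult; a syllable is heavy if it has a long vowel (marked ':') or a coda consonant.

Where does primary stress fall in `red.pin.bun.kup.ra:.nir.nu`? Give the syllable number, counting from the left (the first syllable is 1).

Weights: 5 ra: H, 6 nir H, 7 nu L.
The penult (syllable 6, nir) is heavy, so it takes stress.
Primary stress: syllable 6 → red.pin.bun.kup.ra:.ˈnir.nu.

6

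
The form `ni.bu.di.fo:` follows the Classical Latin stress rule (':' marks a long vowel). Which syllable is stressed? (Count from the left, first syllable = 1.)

Classical Latin: stress the penult if heavy (long vowel or closed), else the antepenult.
Weights: 2 bu L, 3 di L, 4 fo: H.
The penult (syllable 3, di) is light, so stress falls on the antepenult (syllable 2, bu).
Stress on syllable 2: ni.ˈbu.di.fo:.

2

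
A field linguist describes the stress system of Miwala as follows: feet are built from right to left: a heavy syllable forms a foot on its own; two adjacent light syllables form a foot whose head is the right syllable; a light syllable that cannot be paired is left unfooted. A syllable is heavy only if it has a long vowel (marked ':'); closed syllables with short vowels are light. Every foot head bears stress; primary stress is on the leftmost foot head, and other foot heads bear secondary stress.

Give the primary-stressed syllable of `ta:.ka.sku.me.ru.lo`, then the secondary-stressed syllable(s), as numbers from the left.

primary 1, secondary 4, 6

Weights: 1 ta: H, 2 ka L, 3 sku L, 4 me L, 5 ru L, 6 lo L.
Parse right to left (heavy = foot alone; LL = one foot; stranded L unfooted): (ˈta:) ka (sku.ˈme) (ru.ˈlo).
Foot heads: 1, 4, 6.
Primary stress on the leftmost head = syllable 1.
Secondary stress on 4, 6: ˈta:.ka.sku.ˌme.ru.ˌlo.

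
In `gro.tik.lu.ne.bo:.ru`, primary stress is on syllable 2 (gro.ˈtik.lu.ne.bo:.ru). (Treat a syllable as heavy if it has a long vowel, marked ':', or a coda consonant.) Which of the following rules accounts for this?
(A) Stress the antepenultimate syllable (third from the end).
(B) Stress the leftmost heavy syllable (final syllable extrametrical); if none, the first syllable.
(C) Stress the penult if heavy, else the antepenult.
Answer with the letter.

B

Rule A → syllable 4 (observed: 2).
Rule B → syllable 2 ✓.
Rule C → syllable 5 (observed: 2).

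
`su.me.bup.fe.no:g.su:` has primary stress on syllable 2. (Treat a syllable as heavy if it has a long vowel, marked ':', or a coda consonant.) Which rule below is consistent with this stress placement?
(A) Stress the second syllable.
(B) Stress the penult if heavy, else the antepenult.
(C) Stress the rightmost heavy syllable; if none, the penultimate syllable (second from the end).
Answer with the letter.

Rule A → syllable 2 ✓.
Rule B → syllable 5 (observed: 2).
Rule C → syllable 6 (observed: 2).

A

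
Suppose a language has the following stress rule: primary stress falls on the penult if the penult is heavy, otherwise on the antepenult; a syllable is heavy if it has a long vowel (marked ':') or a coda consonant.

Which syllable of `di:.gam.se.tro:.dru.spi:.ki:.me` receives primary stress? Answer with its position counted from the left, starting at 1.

Weights: 6 spi: H, 7 ki: H, 8 me L.
The penult (syllable 7, ki:) is heavy, so it takes stress.
Primary stress: syllable 7 → di:.gam.se.tro:.dru.spi:.ˈki:.me.

7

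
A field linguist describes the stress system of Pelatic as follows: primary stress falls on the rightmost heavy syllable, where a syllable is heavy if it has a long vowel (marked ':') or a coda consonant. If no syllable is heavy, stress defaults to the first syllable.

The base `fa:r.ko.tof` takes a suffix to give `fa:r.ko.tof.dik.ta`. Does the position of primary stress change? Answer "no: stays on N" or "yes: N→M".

Base `fa:r.ko.tof` (3 syllables):
  Weights: 1 fa:r H, 2 ko L, 3 tof H.
  Heavy syllables in the domain: 1, 3. The rightmost is syllable 3 (tof).
  → primary stress on syllable 3.
Suffixed `fa:r.ko.tof.dik.ta` (5 syllables):
  Weights: 1 fa:r H, 2 ko L, 3 tof H, 4 dik H, 5 ta L.
  Heavy syllables in the domain: 1, 3, 4. The rightmost is syllable 4 (dik).
  → primary stress on syllable 4.

yes: 3→4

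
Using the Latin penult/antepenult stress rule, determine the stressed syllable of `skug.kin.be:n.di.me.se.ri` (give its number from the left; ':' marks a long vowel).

5

Classical Latin: stress the penult if heavy (long vowel or closed), else the antepenult.
Weights: 5 me L, 6 se L, 7 ri L.
The penult (syllable 6, se) is light, so stress falls on the antepenult (syllable 5, me).
Stress on syllable 5: skug.kin.be:n.di.ˈme.se.ri.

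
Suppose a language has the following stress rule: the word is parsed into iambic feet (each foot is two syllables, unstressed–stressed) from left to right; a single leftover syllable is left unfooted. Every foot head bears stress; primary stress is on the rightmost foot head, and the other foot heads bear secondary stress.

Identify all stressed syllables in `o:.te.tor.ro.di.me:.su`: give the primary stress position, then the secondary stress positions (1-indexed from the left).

primary 6, secondary 2, 4

Parse left to right into iambic (σˈσ) feet: (o:.ˈte) (tor.ˈro) (di.ˈme:) su. Syllable 7 is left unfooted.
Foot heads (stressed positions): 2, 4, 6.
End Rule Rightmost: primary stress on the rightmost head = syllable 6.
Secondary stress on 2, 4: o:.ˌte.tor.ˌro.di.ˈme:.su.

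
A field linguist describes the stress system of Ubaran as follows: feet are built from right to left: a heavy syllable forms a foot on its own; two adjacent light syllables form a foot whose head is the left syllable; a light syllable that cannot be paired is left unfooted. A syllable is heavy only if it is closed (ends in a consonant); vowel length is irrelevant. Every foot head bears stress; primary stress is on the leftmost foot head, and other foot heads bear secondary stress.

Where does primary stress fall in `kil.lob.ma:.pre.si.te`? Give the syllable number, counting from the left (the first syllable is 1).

Weights: 1 kil H, 2 lob H, 3 ma: L, 4 pre L, 5 si L, 6 te L.
Parse right to left (heavy = foot alone; LL = one foot; stranded L unfooted): (ˈkil) (ˈlob) (ˈma:.pre) (ˈsi.te).
Foot heads: 1, 2, 3, 5.
Primary stress on the leftmost head = syllable 1.
Primary stress: syllable 1 → ˈkil.lob.ma:.pre.si.te.

1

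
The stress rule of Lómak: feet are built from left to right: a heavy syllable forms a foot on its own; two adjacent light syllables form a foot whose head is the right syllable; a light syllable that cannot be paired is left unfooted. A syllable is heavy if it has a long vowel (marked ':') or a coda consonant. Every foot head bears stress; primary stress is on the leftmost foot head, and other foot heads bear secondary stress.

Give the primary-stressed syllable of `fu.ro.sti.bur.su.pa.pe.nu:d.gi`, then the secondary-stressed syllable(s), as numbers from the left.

Weights: 1 fu L, 2 ro L, 3 sti L, 4 bur H, 5 su L, 6 pa L, 7 pe L, 8 nu:d H, 9 gi L.
Parse left to right (heavy = foot alone; LL = one foot; stranded L unfooted): (fu.ˈro) sti (ˈbur) (su.ˈpa) pe (ˈnu:d) gi.
Foot heads: 2, 4, 6, 8.
Primary stress on the leftmost head = syllable 2.
Secondary stress on 4, 6, 8: fu.ˈro.sti.ˌbur.su.ˌpa.pe.ˌnu:d.gi.

primary 2, secondary 4, 6, 8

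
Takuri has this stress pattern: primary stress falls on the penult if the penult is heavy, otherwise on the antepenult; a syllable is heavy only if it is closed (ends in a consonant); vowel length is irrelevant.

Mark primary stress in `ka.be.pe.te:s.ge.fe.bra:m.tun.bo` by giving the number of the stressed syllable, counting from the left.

Weights: 7 bra:m H, 8 tun H, 9 bo L.
The penult (syllable 8, tun) is heavy, so it takes stress.
Primary stress: syllable 8 → ka.be.pe.te:s.ge.fe.bra:m.ˈtun.bo.

8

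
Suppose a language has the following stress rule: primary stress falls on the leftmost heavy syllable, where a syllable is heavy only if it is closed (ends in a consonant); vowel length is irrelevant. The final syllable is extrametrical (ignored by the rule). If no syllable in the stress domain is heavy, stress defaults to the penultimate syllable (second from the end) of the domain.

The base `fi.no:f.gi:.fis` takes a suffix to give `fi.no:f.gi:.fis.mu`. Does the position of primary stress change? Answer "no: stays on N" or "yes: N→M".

Base `fi.no:f.gi:.fis` (4 syllables):
  The final syllable (4, fis) is extrametrical; the stress domain is syllables 1–3.
  Weights: 1 fi L, 2 no:f H, 3 gi: L.
  Heavy syllables in the domain: 2. The leftmost is syllable 2 (no:f).
  → primary stress on syllable 2.
Suffixed `fi.no:f.gi:.fis.mu` (5 syllables):
  The final syllable (5, mu) is extrametrical; the stress domain is syllables 1–4.
  Weights: 1 fi L, 2 no:f H, 3 gi: L, 4 fis H.
  Heavy syllables in the domain: 2, 4. The leftmost is syllable 2 (no:f).
  → primary stress on syllable 2.

no: stays on 2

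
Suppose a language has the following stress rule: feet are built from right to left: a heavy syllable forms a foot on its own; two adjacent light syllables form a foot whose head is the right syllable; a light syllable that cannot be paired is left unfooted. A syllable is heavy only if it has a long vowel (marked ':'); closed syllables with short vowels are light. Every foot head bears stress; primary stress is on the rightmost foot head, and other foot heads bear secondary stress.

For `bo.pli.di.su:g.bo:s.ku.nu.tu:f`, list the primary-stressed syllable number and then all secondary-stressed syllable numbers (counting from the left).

primary 8, secondary 3, 4, 5, 7

Weights: 1 bo L, 2 pli L, 3 di L, 4 su:g H, 5 bo:s H, 6 ku L, 7 nu L, 8 tu:f H.
Parse right to left (heavy = foot alone; LL = one foot; stranded L unfooted): bo (pli.ˈdi) (ˈsu:g) (ˈbo:s) (ku.ˈnu) (ˈtu:f).
Foot heads: 3, 4, 5, 7, 8.
Primary stress on the rightmost head = syllable 8.
Secondary stress on 3, 4, 5, 7: bo.pli.ˌdi.ˌsu:g.ˌbo:s.ku.ˌnu.ˈtu:f.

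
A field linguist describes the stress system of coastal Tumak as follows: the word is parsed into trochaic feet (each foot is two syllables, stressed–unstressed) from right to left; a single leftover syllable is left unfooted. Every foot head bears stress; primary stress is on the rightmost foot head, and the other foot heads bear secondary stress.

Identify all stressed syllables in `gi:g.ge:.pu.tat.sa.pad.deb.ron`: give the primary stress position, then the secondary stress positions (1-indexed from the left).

primary 7, secondary 1, 3, 5

Parse right to left into trochaic (ˈσσ) feet: (ˈgi:g.ge:) (ˈpu.tat) (ˈsa.pad) (ˈdeb.ron).
Foot heads (stressed positions): 1, 3, 5, 7.
End Rule Rightmost: primary stress on the rightmost head = syllable 7.
Secondary stress on 1, 3, 5: ˌgi:g.ge:.ˌpu.tat.ˌsa.pad.ˈdeb.ron.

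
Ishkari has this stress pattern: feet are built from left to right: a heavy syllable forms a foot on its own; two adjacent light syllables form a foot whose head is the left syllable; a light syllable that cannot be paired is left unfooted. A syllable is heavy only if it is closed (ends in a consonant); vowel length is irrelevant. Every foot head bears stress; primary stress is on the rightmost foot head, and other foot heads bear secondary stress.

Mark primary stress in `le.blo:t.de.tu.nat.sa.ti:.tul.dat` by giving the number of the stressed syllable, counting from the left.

Weights: 1 le L, 2 blo:t H, 3 de L, 4 tu L, 5 nat H, 6 sa L, 7 ti: L, 8 tul H, 9 dat H.
Parse left to right (heavy = foot alone; LL = one foot; stranded L unfooted): le (ˈblo:t) (ˈde.tu) (ˈnat) (ˈsa.ti:) (ˈtul) (ˈdat).
Foot heads: 2, 3, 5, 6, 8, 9.
Primary stress on the rightmost head = syllable 9.
Primary stress: syllable 9 → le.blo:t.de.tu.nat.sa.ti:.tul.ˈdat.

9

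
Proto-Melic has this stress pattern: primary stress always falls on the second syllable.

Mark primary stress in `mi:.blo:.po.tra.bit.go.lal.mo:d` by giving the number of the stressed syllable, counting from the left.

2

The word has 8 syllables; the second syllable is syllable 2 (blo:).
Primary stress: syllable 2 → mi:.ˈblo:.po.tra.bit.go.lal.mo:d.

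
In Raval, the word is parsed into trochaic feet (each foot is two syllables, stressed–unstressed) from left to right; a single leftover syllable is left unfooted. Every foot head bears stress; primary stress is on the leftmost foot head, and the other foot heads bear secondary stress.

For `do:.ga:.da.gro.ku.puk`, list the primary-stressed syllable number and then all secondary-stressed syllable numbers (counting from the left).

primary 1, secondary 3, 5

Parse left to right into trochaic (ˈσσ) feet: (ˈdo:.ga:) (ˈda.gro) (ˈku.puk).
Foot heads (stressed positions): 1, 3, 5.
End Rule Leftmost: primary stress on the leftmost head = syllable 1.
Secondary stress on 3, 5: ˈdo:.ga:.ˌda.gro.ˌku.puk.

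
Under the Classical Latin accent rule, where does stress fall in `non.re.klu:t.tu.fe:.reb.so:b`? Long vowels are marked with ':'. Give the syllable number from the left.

6

Classical Latin: stress the penult if heavy (long vowel or closed), else the antepenult.
Weights: 5 fe: H, 6 reb H, 7 so:b H.
The penult (syllable 6, reb) is heavy, so it takes stress.
Stress on syllable 6: non.re.klu:t.tu.fe:.ˈreb.so:b.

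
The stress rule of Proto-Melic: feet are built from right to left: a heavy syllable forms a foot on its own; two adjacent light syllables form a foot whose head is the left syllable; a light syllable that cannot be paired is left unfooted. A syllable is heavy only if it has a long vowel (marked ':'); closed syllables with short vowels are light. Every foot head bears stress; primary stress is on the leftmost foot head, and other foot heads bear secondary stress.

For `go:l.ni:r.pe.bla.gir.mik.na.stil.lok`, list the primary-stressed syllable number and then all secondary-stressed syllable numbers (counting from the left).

Weights: 1 go:l H, 2 ni:r H, 3 pe L, 4 bla L, 5 gir L, 6 mik L, 7 na L, 8 stil L, 9 lok L.
Parse right to left (heavy = foot alone; LL = one foot; stranded L unfooted): (ˈgo:l) (ˈni:r) pe (ˈbla.gir) (ˈmik.na) (ˈstil.lok).
Foot heads: 1, 2, 4, 6, 8.
Primary stress on the leftmost head = syllable 1.
Secondary stress on 2, 4, 6, 8: ˈgo:l.ˌni:r.pe.ˌbla.gir.ˌmik.na.ˌstil.lok.

primary 1, secondary 2, 4, 6, 8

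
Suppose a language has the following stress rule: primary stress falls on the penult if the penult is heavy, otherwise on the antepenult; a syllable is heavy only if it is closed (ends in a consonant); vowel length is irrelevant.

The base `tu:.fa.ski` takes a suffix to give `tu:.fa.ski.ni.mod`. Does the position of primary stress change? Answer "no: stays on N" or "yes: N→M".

Base `tu:.fa.ski` (3 syllables):
  Weights: 1 tu: L, 2 fa L, 3 ski L.
  The penult (syllable 2, fa) is light, so stress falls on the antepenult (syllable 1, tu:).
  → primary stress on syllable 1.
Suffixed `tu:.fa.ski.ni.mod` (5 syllables):
  Weights: 3 ski L, 4 ni L, 5 mod H.
  The penult (syllable 4, ni) is light, so stress falls on the antepenult (syllable 3, ski).
  → primary stress on syllable 3.

yes: 1→3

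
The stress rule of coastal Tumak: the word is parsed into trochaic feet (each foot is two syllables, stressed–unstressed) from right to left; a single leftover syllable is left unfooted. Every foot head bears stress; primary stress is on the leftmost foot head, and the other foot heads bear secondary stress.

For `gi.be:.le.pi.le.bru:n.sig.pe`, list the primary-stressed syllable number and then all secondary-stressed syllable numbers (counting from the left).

Parse right to left into trochaic (ˈσσ) feet: (ˈgi.be:) (ˈle.pi) (ˈle.bru:n) (ˈsig.pe).
Foot heads (stressed positions): 1, 3, 5, 7.
End Rule Leftmost: primary stress on the leftmost head = syllable 1.
Secondary stress on 3, 5, 7: ˈgi.be:.ˌle.pi.ˌle.bru:n.ˌsig.pe.

primary 1, secondary 3, 5, 7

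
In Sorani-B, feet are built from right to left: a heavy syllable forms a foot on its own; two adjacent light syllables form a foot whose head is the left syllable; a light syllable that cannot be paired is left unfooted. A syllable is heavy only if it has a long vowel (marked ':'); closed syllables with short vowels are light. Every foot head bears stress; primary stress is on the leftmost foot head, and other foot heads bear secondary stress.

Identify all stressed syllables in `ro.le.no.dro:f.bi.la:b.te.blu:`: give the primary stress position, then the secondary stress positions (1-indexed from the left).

primary 2, secondary 4, 6, 8

Weights: 1 ro L, 2 le L, 3 no L, 4 dro:f H, 5 bi L, 6 la:b H, 7 te L, 8 blu: H.
Parse right to left (heavy = foot alone; LL = one foot; stranded L unfooted): ro (ˈle.no) (ˈdro:f) bi (ˈla:b) te (ˈblu:).
Foot heads: 2, 4, 6, 8.
Primary stress on the leftmost head = syllable 2.
Secondary stress on 4, 6, 8: ro.ˈle.no.ˌdro:f.bi.ˌla:b.te.ˌblu:.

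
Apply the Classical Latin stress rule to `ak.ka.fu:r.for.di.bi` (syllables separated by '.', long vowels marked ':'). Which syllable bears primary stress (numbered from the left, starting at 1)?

4

Classical Latin: stress the penult if heavy (long vowel or closed), else the antepenult.
Weights: 4 for H, 5 di L, 6 bi L.
The penult (syllable 5, di) is light, so stress falls on the antepenult (syllable 4, for).
Stress on syllable 4: ak.ka.fu:r.ˈfor.di.bi.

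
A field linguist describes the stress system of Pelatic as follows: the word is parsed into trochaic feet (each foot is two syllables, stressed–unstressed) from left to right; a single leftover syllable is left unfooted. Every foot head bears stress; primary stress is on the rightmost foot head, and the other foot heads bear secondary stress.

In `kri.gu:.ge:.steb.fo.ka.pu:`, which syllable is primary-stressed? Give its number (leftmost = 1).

5

Parse left to right into trochaic (ˈσσ) feet: (ˈkri.gu:) (ˈge:.steb) (ˈfo.ka) pu:. Syllable 7 is left unfooted.
Foot heads (stressed positions): 1, 3, 5.
End Rule Rightmost: primary stress on the rightmost head = syllable 5.
Primary stress: syllable 5 → kri.gu:.ge:.steb.ˈfo.ka.pu:.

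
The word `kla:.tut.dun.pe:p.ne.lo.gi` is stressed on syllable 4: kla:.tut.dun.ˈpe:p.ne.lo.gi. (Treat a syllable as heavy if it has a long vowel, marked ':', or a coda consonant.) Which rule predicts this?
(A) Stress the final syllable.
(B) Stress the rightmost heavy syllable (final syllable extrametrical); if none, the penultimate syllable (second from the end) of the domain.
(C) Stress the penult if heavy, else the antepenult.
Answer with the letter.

Rule A → syllable 7 (observed: 4).
Rule B → syllable 4 ✓.
Rule C → syllable 5 (observed: 4).

B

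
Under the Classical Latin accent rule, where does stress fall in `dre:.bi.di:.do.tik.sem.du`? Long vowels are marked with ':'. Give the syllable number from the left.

6

Classical Latin: stress the penult if heavy (long vowel or closed), else the antepenult.
Weights: 5 tik H, 6 sem H, 7 du L.
The penult (syllable 6, sem) is heavy, so it takes stress.
Stress on syllable 6: dre:.bi.di:.do.tik.ˈsem.du.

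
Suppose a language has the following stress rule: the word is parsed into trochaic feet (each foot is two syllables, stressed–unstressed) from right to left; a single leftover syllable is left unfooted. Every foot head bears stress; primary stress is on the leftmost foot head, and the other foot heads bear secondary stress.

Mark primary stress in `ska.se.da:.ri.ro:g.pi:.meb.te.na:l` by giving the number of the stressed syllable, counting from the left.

Parse right to left into trochaic (ˈσσ) feet: ska (ˈse.da:) (ˈri.ro:g) (ˈpi:.meb) (ˈte.na:l). Syllable 1 is left unfooted.
Foot heads (stressed positions): 2, 4, 6, 8.
End Rule Leftmost: primary stress on the leftmost head = syllable 2.
Primary stress: syllable 2 → ska.ˈse.da:.ri.ro:g.pi:.meb.te.na:l.

2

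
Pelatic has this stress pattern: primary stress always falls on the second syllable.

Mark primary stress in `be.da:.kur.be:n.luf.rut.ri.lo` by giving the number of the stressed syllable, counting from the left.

2

The word has 8 syllables; the second syllable is syllable 2 (da:).
Primary stress: syllable 2 → be.ˈda:.kur.be:n.luf.rut.ri.lo.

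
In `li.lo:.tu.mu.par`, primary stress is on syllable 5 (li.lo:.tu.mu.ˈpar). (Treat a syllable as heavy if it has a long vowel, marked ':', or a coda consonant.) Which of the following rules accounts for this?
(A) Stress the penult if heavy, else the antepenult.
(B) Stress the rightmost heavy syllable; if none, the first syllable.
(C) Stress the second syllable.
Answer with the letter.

B

Rule A → syllable 3 (observed: 5).
Rule B → syllable 5 ✓.
Rule C → syllable 2 (observed: 5).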